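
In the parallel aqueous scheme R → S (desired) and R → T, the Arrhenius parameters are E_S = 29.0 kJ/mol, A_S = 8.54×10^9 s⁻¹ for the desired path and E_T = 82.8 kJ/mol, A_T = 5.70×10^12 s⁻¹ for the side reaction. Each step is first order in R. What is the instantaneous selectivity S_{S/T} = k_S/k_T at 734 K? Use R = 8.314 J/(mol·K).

10.1

Since both paths have the same order in R, the concentration cancels and S_{S/T} = k_S/k_T = (A_S/A_T)·exp[(E_T−E_S)/(RT)].
(E_T−E_S)/(RT) = (82.8−29.0)×10³/(8.314×734) = 53800/6102 = 8.816.
k_S/k_T = (8.54×10^9/5.70×10^12)·exp(8.816) = 0.001498 × 6742 = 10.1.
Since E_S < E_T, lowering the temperature improves selectivity toward S.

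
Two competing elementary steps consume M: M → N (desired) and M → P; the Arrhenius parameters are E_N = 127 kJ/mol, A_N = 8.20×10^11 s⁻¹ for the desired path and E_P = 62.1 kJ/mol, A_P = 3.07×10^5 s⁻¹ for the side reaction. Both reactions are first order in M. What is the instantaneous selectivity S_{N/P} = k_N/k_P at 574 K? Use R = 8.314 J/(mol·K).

3.32

k_N/k_P = (A_N/A_P)·exp[−(E_N−E_P)/(RT)] = (A_N/A_P)·exp[(E_P−E_N)/(RT)].
(E_P−E_N)/(RT) = (62.1−127)×10³/(8.314×574) = -64900/4772 = -13.60.
k_N/k_P = (8.20×10^11/3.07×10^5)·exp(-13.60) = 2.671×10^6 × 1.241×10^-6 = 3.32.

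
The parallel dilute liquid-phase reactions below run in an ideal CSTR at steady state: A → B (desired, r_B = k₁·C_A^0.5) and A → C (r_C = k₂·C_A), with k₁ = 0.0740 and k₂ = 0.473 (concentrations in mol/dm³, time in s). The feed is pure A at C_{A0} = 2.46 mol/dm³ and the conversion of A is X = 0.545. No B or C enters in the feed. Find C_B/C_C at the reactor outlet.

0.148

Exit C_A = C_{A0}(1−X) = 2.46×0.455 = 1.119 mol/dm³.
A CSTR operates uniformly at the exit composition, giving r_B = 0.07829 and r_C = 0.5294 (each k·C_A^n at C_A = 1.119).
Overall selectivity = C_B/C_C = r_Bτ/(r_Cτ) = r_B/r_C = 0.148.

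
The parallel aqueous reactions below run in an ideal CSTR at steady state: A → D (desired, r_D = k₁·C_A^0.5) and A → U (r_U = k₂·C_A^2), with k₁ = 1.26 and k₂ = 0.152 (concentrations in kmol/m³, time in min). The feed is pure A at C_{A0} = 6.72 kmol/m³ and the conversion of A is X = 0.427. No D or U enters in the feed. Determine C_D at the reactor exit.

Exit C_A = C_{A0}(1−X) = 6.72×0.573 = 3.851 kmol/m³.
In a CSTR the entire volume is at exit conditions, so r_D = 1.26×3.851^0.5 = 2.472 and r_U = 0.152×3.851^2 = 2.254.
Fraction of consumed A going to D: r_D/(r_D+r_U) = 0.5231.
C_D = 0.5231·C_{A0}·X = 0.5231×6.72×0.427 = 1.50 kmol/m³.

1.50 kmol/m³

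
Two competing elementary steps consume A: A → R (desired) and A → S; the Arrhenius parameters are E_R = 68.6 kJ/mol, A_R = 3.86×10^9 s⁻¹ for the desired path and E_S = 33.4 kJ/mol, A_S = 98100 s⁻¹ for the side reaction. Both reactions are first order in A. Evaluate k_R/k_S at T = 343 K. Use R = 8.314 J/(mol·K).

0.171

Since both paths have the same order in A, the concentration cancels and S_{R/S} = k_R/k_S = (A_R/A_S)·exp[(E_S−E_R)/(RT)].
(E_S−E_R)/(RT) = (33.4−68.6)×10³/(8.314×343) = -35200/2852 = -12.34.
k_R/k_S = (3.86×10^9/98100)·exp(-12.34) = 39348 × 4.358×10^-6 = 0.171.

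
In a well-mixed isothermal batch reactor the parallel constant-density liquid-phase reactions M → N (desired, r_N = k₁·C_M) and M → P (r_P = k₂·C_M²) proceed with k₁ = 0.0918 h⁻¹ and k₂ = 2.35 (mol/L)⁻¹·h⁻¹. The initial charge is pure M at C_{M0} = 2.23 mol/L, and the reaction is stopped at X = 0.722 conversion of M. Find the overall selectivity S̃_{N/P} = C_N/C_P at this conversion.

C_M = C_{M0}(1−X) = 0.6199 mol/L.
Along a PFR/batch, dC_N/dC_M = −r_N/(r_N+r_P) = −k₁/(k₁+k₂·C_M).
Integrating from C_{M0} to C_M: C_N = (0.0918/2.35)·ln[(0.0918+2.35·2.23)/(0.0918+2.35·0.620)] = 0.03906·ln(5.332/1.549) = 0.04830 mol/L.
C_P = (C_{M0}−C_M)−C_N = 1.562 mol/L; S̃_{N/P} = 0.04830/1.562 = 0.0309.

0.0309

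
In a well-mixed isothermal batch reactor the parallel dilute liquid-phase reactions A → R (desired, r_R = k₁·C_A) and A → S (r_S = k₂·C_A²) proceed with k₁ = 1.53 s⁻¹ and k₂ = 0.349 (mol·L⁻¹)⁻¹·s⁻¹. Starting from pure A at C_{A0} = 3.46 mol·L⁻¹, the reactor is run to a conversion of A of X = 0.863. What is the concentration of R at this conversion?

C_A = C_{A0}(1−X) = 0.4740 mol·L⁻¹.
Along a PFR/batch, dC_R/dC_A = −r_R/(r_R+r_S) = −k₁/(k₁+k₂·C_A).
Integrating from C_{A0} to C_A: C_R = (1.53/0.349)·ln[(1.53+0.349·3.46)/(1.53+0.349·0.474)] = 4.384·ln(2.738/1.695) = 2.100 mol·L⁻¹.

2.10 mol·L⁻¹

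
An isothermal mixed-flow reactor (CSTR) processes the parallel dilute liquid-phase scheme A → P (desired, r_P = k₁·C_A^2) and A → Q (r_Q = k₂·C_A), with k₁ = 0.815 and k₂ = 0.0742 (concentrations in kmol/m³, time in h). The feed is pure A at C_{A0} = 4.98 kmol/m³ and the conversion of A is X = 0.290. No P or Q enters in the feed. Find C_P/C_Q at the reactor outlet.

38.8

Exit C_A = C_{A0}(1−X) = 4.98×0.710 = 3.536 kmol/m³.
In a CSTR the entire volume is at exit conditions, so r_P = 0.815×3.536^2 = 10.19 and r_Q = 0.0742×3.536 = 0.2624.
Overall selectivity = C_P/C_Q = r_Pτ/(r_Qτ) = r_P/r_Q = 38.8.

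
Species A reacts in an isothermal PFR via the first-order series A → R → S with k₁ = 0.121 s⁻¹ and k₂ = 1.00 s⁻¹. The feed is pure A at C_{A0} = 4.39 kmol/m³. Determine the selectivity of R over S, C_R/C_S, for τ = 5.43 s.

0.172

For first-order series with pure A initially, C_R(τ) = k₁C_{A0}/(k₂−k₁)·(e^(−k₁τ) − e^(−k₂τ)).
e^(−k₁τ) = e^(−0.121×5.43) = e^(−0.6570) = 0.5184; e^(−k₂τ) = e^(−5.430) = 0.004383.
C_R = 0.121×4.39/(1.00−0.121) × (0.5184−0.004383) = 0.6043×0.5140 = 0.3106 kmol/m³.
C_A = C_{A0}e^(−k₁τ) = 2.276 kmol/m³, so C_S = C_{A0}−C_A−C_R = 1.804 kmol/m³; C_R/C_S = 0.172.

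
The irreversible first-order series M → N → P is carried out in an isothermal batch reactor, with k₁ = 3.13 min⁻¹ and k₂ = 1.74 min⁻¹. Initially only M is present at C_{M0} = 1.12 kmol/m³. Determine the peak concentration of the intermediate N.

For a first-order series the maximum intermediate yield is C_{N,max}/C_{M0} = (k₁/k₂)^[k₂/(k₂−k₁)].
= (3.13/1.74)^(1.74/(1.74−3.13)) = (1.799)^(-1.252) = 0.4795.
C_{N,max} = 0.4795×1.12 = 0.537 kmol/m³.

0.537 kmol/m³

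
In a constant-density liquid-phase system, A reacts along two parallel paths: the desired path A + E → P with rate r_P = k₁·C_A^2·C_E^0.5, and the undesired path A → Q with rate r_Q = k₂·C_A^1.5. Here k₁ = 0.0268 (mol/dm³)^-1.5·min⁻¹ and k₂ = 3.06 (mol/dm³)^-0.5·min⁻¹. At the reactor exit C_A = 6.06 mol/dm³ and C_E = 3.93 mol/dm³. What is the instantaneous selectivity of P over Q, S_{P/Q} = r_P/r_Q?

S_{P/Q} = r_P/r_Q = (k₁·C_A^2·C_E^0.5)/(k₂·C_A^1.5) = (k₁/k₂)·C_A^0.5·C_E^0.5.
= (0.0268×6.060^2×3.930^0.5) / (3.06×6.060^1.5) = 1.951/45.65 = 0.0427.
Since the desired path is higher order in A, keeping C_A high (PFR or concentrated feed) favours P.

0.0427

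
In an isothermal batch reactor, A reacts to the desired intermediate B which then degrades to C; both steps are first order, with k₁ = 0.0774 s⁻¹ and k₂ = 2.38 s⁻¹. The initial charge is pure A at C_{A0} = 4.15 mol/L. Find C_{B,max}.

At the optimum, C_{B,max}/C_{A0} = (k₁/k₂)^[k₂/(k₂−k₁)].
= (0.0774/2.38)^(2.38/(2.38−0.0774)) = (0.03252)^(1.034) = 0.02898.
C_{B,max} = 0.02898×4.15 = 0.120 mol/L.

0.120 mol/L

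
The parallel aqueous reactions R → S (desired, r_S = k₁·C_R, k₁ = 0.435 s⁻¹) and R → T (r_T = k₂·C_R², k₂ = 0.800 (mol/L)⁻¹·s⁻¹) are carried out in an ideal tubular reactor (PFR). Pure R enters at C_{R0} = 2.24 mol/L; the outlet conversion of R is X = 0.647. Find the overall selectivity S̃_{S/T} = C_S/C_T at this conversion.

C_R = C_{R0}(1−X) = 0.7907 mol/L.
Along a PFR/batch, dC_S/dC_R = −r_S/(r_S+r_T) = −k₁/(k₁+k₂·C_R).
Integrating from C_{R0} to C_R: C_S = (0.435/0.800)·ln[(0.435+0.800·2.24)/(0.435+0.800·0.791)] = 0.5437·ln(2.227/1.068) = 0.3998 mol/L.
C_T = (C_{R0}−C_R)−C_S = 1.049 mol/L; S̃_{S/T} = 0.3998/1.049 = 0.381.

0.381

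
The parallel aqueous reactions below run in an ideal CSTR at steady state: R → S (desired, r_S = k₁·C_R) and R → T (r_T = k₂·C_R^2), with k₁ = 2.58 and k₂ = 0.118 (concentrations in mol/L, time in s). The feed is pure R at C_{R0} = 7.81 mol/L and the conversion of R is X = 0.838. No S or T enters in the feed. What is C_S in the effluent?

Exit C_R = C_{R0}(1−X) = 7.81×0.162 = 1.265 mol/L.
In a CSTR the entire volume is at exit conditions, so r_S = 2.58×1.265 = 3.264 and r_T = 0.118×1.265^2 = 0.1889.
Fraction of consumed R going to S: r_S/(r_S+r_T) = 0.9453.
C_S = 0.9453·C_{R0}·X = 0.9453×7.81×0.838 = 6.19 mol/L.

6.19 mol/L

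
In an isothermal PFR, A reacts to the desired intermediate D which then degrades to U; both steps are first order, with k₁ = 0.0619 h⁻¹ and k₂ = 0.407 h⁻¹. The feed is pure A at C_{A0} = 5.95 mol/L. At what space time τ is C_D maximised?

The intermediate peaks when r₁ = r₂, i.e. k₁e^(−k₁τ) = k₂e^(−k₂τ), giving τ_opt = ln(k₂/k₁)/(k₂−k₁).
= ln(0.407/0.0619)/(0.407−0.0619) = ln(6.575)/0.3451 = 1.883/0.3451 = 5.46 h.

5.46 h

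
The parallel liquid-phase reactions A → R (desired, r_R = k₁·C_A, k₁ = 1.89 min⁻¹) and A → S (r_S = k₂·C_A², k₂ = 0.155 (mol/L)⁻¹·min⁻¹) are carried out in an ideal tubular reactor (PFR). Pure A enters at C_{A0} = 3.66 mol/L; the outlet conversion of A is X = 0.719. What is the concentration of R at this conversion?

2.21 mol/L

C_A = C_{A0}(1−X) = 1.028 mol/L.
Along a PFR/batch, dC_R/dC_A = −r_R/(r_R+r_S) = −k₁/(k₁+k₂·C_A).
Integrating from C_{A0} to C_A: C_R = (1.89/0.155)·ln[(1.89+0.155·3.66)/(1.89+0.155·1.03)] = 12.19·ln(2.457/2.049) = 2.213 mol/L.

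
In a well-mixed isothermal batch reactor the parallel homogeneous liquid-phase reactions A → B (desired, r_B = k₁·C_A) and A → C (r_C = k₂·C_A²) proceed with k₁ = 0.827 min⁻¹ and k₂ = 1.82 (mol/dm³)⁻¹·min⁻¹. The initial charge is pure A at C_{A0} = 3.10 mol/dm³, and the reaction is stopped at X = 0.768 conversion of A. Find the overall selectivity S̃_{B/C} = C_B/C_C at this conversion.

C_A = C_{A0}(1−X) = 0.7192 mol/dm³.
Along a PFR/batch, dC_B/dC_A = −r_B/(r_B+r_C) = −k₁/(k₁+k₂·C_A).
Integrating from C_{A0} to C_A: C_B = (0.827/1.82)·ln[(0.827+1.82·3.10)/(0.827+1.82·0.719)] = 0.4544·ln(6.469/2.136) = 0.5035 mol/dm³.
C_C = (C_{A0}−C_A)−C_B = 1.877 mol/dm³; S̃_{B/C} = 0.5035/1.877 = 0.268.

0.268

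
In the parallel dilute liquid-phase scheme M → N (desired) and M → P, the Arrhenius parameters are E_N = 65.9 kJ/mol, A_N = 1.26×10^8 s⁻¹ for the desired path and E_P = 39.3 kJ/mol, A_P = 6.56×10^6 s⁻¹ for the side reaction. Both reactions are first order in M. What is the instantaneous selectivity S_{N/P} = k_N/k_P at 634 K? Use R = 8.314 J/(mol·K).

0.124

k_N/k_P = (A_N/A_P)·exp[−(E_N−E_P)/(RT)] = (A_N/A_P)·exp[(E_P−E_N)/(RT)].
(E_P−E_N)/(RT) = (39.3−65.9)×10³/(8.314×634) = -26600/5271 = -5.046.
k_N/k_P = (1.26×10^8/6.56×10^6)·exp(-5.046) = 19.21 × 0.006432 = 0.124.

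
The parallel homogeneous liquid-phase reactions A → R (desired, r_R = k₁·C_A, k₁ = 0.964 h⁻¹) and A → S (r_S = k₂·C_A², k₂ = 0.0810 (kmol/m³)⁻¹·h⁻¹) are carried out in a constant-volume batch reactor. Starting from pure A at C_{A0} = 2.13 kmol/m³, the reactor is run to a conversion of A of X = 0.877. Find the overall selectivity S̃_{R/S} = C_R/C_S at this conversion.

C_A = C_{A0}(1−X) = 0.2620 kmol/m³.
Along a PFR/batch, dC_R/dC_A = −r_R/(r_R+r_S) = −k₁/(k₁+k₂·C_A).
Integrating from C_{A0} to C_A: C_R = (0.964/0.0810)·ln[(0.964+0.0810·2.13)/(0.964+0.0810·0.262)] = 11.90·ln(1.137/0.9852) = 1.700 kmol/m³.
C_S = (C_{A0}−C_A)−C_R = 0.1677 kmol/m³; S̃_{R/S} = 1.700/0.1677 = 10.1.

10.1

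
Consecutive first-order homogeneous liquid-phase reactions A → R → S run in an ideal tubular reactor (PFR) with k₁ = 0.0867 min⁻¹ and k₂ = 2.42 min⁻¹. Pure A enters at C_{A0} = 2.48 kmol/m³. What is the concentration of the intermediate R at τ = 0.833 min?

0.0735 kmol/m³

For first-order series with pure A initially, C_R(τ) = k₁C_{A0}/(k₂−k₁)·(e^(−k₁τ) − e^(−k₂τ)).
e^(−k₁τ) = e^(−0.0867×0.833) = e^(−0.07222) = 0.9303; e^(−k₂τ) = e^(−2.016) = 0.1332.
C_R = 0.0867×2.48/(2.42−0.0867) × (0.9303−0.1332) = 0.09215×0.7971 = 0.07346 kmol/m³.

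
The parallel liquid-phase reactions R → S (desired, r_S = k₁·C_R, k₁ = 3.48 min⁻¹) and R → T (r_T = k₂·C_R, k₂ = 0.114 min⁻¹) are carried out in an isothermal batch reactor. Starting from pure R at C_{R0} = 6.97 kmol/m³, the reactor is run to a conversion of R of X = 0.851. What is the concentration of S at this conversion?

C_R = C_{R0}(1−X) = 1.039 kmol/m³.
Both paths are first order in R, so the instantaneous fraction to S is constant: dC_S/d(−C_R) = k₁/(k₁+k₂) = 0.9683.
C_S = 0.9683·(C_{R0}−C_R) = 0.9683×5.931 = 5.74 kmol/m³.

5.74 kmol/m³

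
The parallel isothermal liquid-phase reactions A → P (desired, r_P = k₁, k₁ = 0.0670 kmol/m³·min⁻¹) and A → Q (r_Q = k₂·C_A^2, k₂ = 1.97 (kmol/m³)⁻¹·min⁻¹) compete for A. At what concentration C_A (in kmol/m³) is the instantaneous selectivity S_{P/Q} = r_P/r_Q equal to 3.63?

0.0968 kmol/m³

S_{P/Q} = (k₁/k₂)·C_A^-2 ⇒ C_A = (S·k₂/k₁)^(-0.5).
= (3.63×1.97/0.0670)^(-0.5) = (106.7)^(-0.5) = 0.0968 kmol/m³.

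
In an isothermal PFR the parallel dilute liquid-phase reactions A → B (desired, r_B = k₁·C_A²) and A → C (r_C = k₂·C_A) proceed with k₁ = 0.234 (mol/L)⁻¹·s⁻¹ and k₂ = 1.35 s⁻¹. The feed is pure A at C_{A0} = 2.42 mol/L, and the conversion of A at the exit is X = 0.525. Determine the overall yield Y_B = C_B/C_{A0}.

C_A = C_{A0}(1−X) = 1.149 mol/L.
Along a PFR/batch, dC_C/dC_A = −r_C/(r_B+r_C) = −k₂/(k₂+k₁·C_A).
Integrating from C_{A0} to C_A: C_C = (1.35/0.234)·ln[(1.35+0.234·2.42)/(1.35+0.234·1.15)] = 5.769·ln(1.916/1.619) = 0.9726 mol/L.
Then C_B = (C_{A0}−C_A) − C_C = 1.270 − 0.9726 = 0.2979 mol/L.
Y_B = C_B/C_{A0} = 0.2979/2.42 = 0.123.

0.123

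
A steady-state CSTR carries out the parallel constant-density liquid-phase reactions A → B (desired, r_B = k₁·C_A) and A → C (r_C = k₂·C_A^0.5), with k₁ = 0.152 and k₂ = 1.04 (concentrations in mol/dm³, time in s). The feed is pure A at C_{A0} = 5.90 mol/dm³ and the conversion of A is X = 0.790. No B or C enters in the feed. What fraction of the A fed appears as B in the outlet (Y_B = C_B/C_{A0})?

0.111

Exit C_A = C_{A0}(1−X) = 5.90×0.210 = 1.239 mol/dm³.
A CSTR operates uniformly at the exit composition, giving r_B = 0.1883 and r_C = 1.158 (each k·C_A^n at C_A = 1.239).
Fraction of consumed A going to B: r_B/(r_B+r_C) = 0.1399.
C_B = 0.1399·C_{A0}·X = 0.1399×5.90×0.790 = 0.652 mol/dm³; Y_B = C_B/C_{A0} = 0.111.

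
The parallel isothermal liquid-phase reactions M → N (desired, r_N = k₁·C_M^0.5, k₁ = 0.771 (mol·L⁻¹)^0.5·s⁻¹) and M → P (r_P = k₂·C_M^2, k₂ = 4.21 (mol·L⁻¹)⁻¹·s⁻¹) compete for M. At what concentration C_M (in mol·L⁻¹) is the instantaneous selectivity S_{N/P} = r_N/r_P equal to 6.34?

0.0941 mol·L⁻¹

S_{N/P} = (k₁/k₂)·C_M^-1.5 ⇒ C_M = (S·k₂/k₁)^(1/(-1.5)).
= (6.34×4.21/0.771)^(-0.6667) = (34.62)^(-0.6667) = 0.0941 mol·L⁻¹.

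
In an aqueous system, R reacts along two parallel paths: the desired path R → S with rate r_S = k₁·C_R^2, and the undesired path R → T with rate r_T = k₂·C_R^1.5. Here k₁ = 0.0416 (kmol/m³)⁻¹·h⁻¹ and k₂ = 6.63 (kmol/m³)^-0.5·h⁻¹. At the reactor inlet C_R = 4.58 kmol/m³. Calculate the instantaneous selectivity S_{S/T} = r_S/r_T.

S_{S/T} = r_S/r_T = (k₁·C_R^2)/(k₂·C_R^1.5) = (k₁/k₂)·C_R^0.5.
= (0.0416×4.580^2) / (6.63×4.580^1.5) = 0.8726/64.98 = 0.0134.
Since the desired path is higher order in R, keeping C_R high (PFR or concentrated feed) favours S.

0.0134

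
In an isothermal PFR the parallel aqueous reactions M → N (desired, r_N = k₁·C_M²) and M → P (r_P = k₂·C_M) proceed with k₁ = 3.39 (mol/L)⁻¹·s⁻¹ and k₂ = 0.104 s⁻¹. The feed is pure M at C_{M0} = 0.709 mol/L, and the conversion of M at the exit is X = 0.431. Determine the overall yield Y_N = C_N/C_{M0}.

C_M = C_{M0}(1−X) = 0.4034 mol/L.
Along a PFR/batch, dC_P/dC_M = −r_P/(r_N+r_P) = −k₂/(k₂+k₁·C_M).
Integrating from C_{M0} to C_M: C_P = (0.104/3.39)·ln[(0.104+3.39·0.709)/(0.104+3.39·0.403)] = 0.03068·ln(2.508/1.472) = 0.01635 mol/L.
Then C_N = (C_{M0}−C_M) − C_P = 0.3056 − 0.01635 = 0.2892 mol/L.
Y_N = C_N/C_{M0} = 0.2892/0.709 = 0.408.

0.408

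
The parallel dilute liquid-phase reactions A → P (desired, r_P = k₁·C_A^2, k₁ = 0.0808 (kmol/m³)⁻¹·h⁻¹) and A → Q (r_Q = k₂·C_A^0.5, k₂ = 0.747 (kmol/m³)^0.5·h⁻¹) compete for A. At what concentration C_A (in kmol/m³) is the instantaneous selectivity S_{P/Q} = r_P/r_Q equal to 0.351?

S_{P/Q} = (k₁/k₂)·C_A^1.5 ⇒ C_A = (S·k₂/k₁)^(1/1.5).
= (0.351×0.747/0.0808)^(0.6667) = (3.245)^(0.6667) = 2.19 kmol/m³.

2.19 kmol/m³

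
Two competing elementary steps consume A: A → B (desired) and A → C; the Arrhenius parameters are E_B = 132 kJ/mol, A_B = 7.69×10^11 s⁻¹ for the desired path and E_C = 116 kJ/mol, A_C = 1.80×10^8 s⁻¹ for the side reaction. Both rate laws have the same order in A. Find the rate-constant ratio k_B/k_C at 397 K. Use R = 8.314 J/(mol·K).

33.5

Since both paths have the same order in A, the concentration cancels and S_{B/C} = k_B/k_C = (A_B/A_C)·exp[(E_C−E_B)/(RT)].
(E_C−E_B)/(RT) = (116−132)×10³/(8.314×397) = -16000/3301 = -4.848.
k_B/k_C = (7.69×10^11/1.80×10^8)·exp(-4.848) = 4272 × 0.007848 = 33.5.
Since E_B > E_C, raising the temperature improves selectivity toward B.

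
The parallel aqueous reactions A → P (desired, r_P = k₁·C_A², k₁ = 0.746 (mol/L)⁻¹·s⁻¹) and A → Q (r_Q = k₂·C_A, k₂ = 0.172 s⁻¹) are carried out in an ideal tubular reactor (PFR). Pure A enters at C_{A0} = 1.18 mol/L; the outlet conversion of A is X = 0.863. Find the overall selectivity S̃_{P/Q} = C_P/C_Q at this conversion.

C_A = C_{A0}(1−X) = 0.1617 mol/L.
Along a PFR/batch, dC_Q/dC_A = −r_Q/(r_P+r_Q) = −k₂/(k₂+k₁·C_A).
Integrating from C_{A0} to C_A: C_Q = (0.172/0.746)·ln[(0.172+0.746·1.18)/(0.172+0.746·0.162)] = 0.2306·ln(1.052/0.2926) = 0.2951 mol/L.
Then C_P = (C_{A0}−C_A) − C_Q = 1.018 − 0.2951 = 0.7232 mol/L.
S̃_{P/Q} = C_P/C_Q = 0.7232/0.2951 = 2.45.

2.45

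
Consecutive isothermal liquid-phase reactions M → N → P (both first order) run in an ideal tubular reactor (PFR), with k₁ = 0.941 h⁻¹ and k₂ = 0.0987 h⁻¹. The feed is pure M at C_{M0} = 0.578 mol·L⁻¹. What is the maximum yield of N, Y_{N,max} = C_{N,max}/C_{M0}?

0.768

Evaluating C_N at τ_opt = ln(k₂/k₁)/(k₂−k₁) gives C_{N,max}/C_{M0} = (k₁/k₂)^[k₂/(k₂−k₁)].
= (0.941/0.0987)^(0.0987/(0.0987−0.941)) = (9.534)^(-0.1172) = 0.7678.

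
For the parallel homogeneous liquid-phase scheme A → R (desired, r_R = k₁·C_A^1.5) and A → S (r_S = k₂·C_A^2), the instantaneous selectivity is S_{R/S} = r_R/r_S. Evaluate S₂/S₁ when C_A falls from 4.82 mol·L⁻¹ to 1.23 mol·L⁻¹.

S_{R/S} = (k₁/k₂)·C_A^-0.5, so S₂/S₁ = (C_{A,2}/C_{A,1})^-0.5.
= (1.23/4.82)^(-0.5) = (0.2552)^(-0.5) = 1.98.

1.98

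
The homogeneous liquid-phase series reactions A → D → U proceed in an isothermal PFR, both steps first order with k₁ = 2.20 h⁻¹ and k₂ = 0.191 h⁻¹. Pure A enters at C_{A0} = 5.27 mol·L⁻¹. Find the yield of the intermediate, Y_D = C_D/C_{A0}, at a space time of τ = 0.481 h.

0.619

The intermediate concentration in a first-order A→B→C sequence is C_D = k₁C_{A0}(e^(−k₁τ) − e^(−k₂τ))/(k₂−k₁).
e^(−k₁τ) = e^(−2.20×0.481) = e^(−1.058) = 0.3471; e^(−k₂τ) = e^(−0.09187) = 0.9122.
C_D = 2.20×5.27/(0.191−2.20) × (0.3471−0.9122) = (-5.771)×(-0.5651) = 3.261 mol·L⁻¹.
Y_D = C_D/C_{A0} = 3.261/5.27 = 0.619.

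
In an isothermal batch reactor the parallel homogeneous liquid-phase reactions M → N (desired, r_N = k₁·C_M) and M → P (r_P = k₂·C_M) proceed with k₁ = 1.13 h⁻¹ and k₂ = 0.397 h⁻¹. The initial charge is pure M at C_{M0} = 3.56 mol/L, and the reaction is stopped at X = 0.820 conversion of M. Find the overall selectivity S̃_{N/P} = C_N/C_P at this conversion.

C_M = C_{M0}(1−X) = 0.6408 mol/L.
Both paths are first order in M, so the instantaneous fraction to N is constant: dC_N/d(−C_M) = k₁/(k₁+k₂) = 0.7400.
C_N = 0.7400·(C_{M0}−C_M) = 0.7400×2.919 = 2.16 mol/L.
C_P = (C_{M0}−C_M)−C_N = 0.7590 mol/L; S̃_{N/P} = 2.160/0.7590 = 2.85.

2.85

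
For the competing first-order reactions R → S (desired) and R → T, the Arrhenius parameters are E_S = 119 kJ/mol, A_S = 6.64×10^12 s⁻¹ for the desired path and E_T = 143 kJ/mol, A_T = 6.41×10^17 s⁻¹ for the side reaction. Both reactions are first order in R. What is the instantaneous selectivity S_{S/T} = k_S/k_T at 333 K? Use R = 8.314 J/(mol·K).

With equal orders, S_{S/T} = k_S/k_T = (A_S/A_T)·exp[(E_T−E_S)/(RT)].
(E_T−E_S)/(RT) = (143−119)×10³/(8.314×333) = 24000/2769 = 8.669.
k_S/k_T = (6.64×10^12/6.41×10^17)·exp(8.669) = 1.036×10^-5 × 5818 = 0.0603.
Since E_S < E_T, lowering the temperature improves selectivity toward S.

0.0603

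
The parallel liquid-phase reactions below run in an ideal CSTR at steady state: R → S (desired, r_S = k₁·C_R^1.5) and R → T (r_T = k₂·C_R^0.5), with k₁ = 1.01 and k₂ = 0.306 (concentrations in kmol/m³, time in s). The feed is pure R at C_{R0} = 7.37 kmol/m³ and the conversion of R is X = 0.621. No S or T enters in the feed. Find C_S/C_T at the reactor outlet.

9.22

Exit C_R = C_{R0}(1−X) = 7.37×0.379 = 2.793 kmol/m³.
Rates in a CSTR are evaluated at the outlet concentration: r_S = 1.01×2.793^1.5 = 4.715, r_T = 0.306×2.793^0.5 = 0.5114.
Overall selectivity = C_S/C_T = r_Sτ/(r_Tτ) = r_S/r_T = 9.22.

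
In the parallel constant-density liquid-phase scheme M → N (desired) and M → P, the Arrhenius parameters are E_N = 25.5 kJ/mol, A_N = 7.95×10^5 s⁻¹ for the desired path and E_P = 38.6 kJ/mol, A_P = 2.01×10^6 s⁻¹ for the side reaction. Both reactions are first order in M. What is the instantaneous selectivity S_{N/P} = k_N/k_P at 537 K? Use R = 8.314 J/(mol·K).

With equal orders, S_{N/P} = k_N/k_P = (A_N/A_P)·exp[(E_P−E_N)/(RT)].
(E_P−E_N)/(RT) = (38.6−25.5)×10³/(8.314×537) = 13100/4465 = 2.934.
k_N/k_P = (7.95×10^5/2.01×10^6)·exp(2.934) = 0.3955 × 18.81 = 7.44.

7.44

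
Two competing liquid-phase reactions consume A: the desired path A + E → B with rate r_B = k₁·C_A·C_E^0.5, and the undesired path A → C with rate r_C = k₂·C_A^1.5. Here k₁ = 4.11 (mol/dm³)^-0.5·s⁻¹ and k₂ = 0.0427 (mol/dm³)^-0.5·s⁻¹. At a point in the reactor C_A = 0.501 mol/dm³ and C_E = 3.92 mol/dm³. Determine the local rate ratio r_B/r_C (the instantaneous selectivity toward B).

269

S_{B/C} = r_B/r_C = (k₁·C_A·C_E^0.5)/(k₂·C_A^1.5) = (k₁/k₂)·C_A^-0.5·C_E^0.5.
= (4.11×0.5010×3.920^0.5) / (0.0427×0.5010^1.5) = 4.077/0.01514 = 269.
The undesired path is higher order in A, so low C_A (CSTR or dilute feed) favours B.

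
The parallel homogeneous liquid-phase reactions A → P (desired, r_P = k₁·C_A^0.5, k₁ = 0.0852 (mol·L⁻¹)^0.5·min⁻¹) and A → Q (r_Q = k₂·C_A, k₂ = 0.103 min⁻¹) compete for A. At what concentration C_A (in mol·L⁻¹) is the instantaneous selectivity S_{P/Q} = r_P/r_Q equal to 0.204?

S_{P/Q} = (k₁/k₂)·C_A^-0.5 ⇒ C_A = (S·k₂/k₁)^(-2).
= (0.204×0.103/0.0852)^(-2) = (0.2466)^(-2) = 16.4 mol·L⁻¹.

16.4 mol·L⁻¹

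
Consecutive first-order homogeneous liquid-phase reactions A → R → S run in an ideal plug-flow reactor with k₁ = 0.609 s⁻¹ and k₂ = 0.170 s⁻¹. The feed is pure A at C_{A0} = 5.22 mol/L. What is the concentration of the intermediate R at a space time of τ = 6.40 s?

Solving the coupled first-order balances gives C_R(τ) = [k₁/(k₂−k₁)]·C_{A0}·(e^(−k₁τ) − e^(−k₂τ)).
e^(−k₁τ) = e^(−0.609×6.40) = e^(−3.898) = 0.02029; e^(−k₂τ) = e^(−1.088) = 0.3369.
C_R = 0.609×5.22/(0.170−0.609) × (0.02029−0.3369) = (-7.241)×(-0.3166) = 2.293 mol/L.

2.29 mol/L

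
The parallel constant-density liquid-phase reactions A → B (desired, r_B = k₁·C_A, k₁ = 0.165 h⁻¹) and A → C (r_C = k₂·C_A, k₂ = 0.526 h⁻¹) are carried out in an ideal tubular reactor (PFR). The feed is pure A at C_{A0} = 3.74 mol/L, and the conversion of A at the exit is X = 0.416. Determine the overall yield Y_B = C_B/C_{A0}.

C_A = C_{A0}(1−X) = 2.184 mol/L.
Both paths are first order in A, so the instantaneous fraction to B is constant: dC_B/d(−C_A) = k₁/(k₁+k₂) = 0.2388.
C_B = 0.2388·(C_{A0}−C_A) = 0.2388×1.556 = 0.372 mol/L.
Y_B = C_B/C_{A0} = 0.3715/3.74 = 0.0993.

0.0993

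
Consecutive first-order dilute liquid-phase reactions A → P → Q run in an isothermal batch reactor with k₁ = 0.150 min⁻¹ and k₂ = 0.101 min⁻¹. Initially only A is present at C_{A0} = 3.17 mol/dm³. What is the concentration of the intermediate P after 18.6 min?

For first-order series with pure A initially, C_P(t) = k₁C_{A0}/(k₂−k₁)·(e^(−k₁t) − e^(−k₂t)).
e^(−k₁t) = e^(−0.150×18.6) = e^(−2.790) = 0.06142; e^(−k₂t) = e^(−1.879) = 0.1528.
C_P = 0.150×3.17/(0.101−0.150) × (0.06142−0.1528) = (-9.704)×(-0.09138) = 0.8868 mol/dm³.

0.887 mol/dm³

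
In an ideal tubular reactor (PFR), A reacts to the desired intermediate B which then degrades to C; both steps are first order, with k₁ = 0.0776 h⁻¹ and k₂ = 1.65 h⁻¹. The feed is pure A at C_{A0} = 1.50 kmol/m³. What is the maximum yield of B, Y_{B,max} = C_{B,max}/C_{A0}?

Evaluating C_B at τ_opt = ln(k₂/k₁)/(k₂−k₁) gives C_{B,max}/C_{A0} = (k₁/k₂)^[k₂/(k₂−k₁)].
= (0.0776/1.65)^(1.65/(1.65−0.0776)) = (0.04703)^(1.049) = 0.04044.

0.0404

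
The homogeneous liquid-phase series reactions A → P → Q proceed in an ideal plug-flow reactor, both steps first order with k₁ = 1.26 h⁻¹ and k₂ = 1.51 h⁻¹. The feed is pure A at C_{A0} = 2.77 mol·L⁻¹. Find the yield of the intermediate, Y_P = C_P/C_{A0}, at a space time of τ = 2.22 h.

The intermediate concentration in a first-order A→B→C sequence is C_P = k₁C_{A0}(e^(−k₁τ) − e^(−k₂τ))/(k₂−k₁).
e^(−k₁τ) = e^(−1.26×2.22) = e^(−2.797) = 0.06098; e^(−k₂τ) = e^(−3.352) = 0.03501.
C_P = 1.26×2.77/(1.51−1.26) × (0.06098−0.03501) = 13.96×0.02597 = 0.3626 mol·L⁻¹.
Y_P = C_P/C_{A0} = 0.3626/2.77 = 0.131.

0.131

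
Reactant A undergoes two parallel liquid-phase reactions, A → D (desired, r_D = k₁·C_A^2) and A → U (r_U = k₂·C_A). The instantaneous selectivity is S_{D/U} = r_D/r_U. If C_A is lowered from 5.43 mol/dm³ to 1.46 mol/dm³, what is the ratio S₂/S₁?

0.269

S_{D/U} = (k₁/k₂)·C_A, so S₂/S₁ = (C_{A,2}/C_{A,1}).
= 1.46/5.43 = 0.269.
Selectivity toward D falls as C_A falls — high-concentration operation is favoured.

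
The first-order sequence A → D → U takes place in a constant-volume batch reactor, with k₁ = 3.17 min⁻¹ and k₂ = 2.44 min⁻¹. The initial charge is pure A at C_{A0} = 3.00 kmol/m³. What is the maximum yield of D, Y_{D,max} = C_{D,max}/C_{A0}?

0.417

At the optimum, C_{D,max}/C_{A0} = (k₁/k₂)^[k₂/(k₂−k₁)].
= (3.17/2.44)^(2.44/(2.44−3.17)) = (1.299)^(-3.342) = 0.4169.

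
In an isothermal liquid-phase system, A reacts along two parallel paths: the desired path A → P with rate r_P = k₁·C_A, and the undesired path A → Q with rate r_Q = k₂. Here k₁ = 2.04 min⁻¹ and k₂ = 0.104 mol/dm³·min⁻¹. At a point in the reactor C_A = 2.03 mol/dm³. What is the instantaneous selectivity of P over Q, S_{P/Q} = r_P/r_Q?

S_{P/Q} = r_P/r_Q = (k₁·C_A)/(k₂) = (k₁/k₂)·C_A.
= (2.04×2.030) / (0.104) = 4.141/0.1040 = 39.8.
Since the desired path is higher order in A, keeping C_A high (PFR or concentrated feed) favours P.

39.8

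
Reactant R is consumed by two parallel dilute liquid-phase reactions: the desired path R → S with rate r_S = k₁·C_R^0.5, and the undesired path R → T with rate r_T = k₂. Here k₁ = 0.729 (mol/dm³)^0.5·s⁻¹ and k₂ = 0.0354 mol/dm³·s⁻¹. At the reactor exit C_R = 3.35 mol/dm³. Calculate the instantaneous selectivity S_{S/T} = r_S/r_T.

S_{S/T} = r_S/r_T = (k₁·C_R^0.5)/(k₂) = (k₁/k₂)·C_R^0.5.
= (0.729×3.350^0.5) / (0.0354) = 1.334/0.03540 = 37.7.
Since the desired path is higher order in R, keeping C_R high (PFR or concentrated feed) favours S.

37.7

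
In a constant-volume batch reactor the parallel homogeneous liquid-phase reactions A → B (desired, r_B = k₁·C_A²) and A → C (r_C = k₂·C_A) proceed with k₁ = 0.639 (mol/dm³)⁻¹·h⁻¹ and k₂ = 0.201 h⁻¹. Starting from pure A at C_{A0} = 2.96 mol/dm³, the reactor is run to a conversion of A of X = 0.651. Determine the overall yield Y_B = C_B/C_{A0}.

0.557

C_A = C_{A0}(1−X) = 1.033 mol/dm³.
Along a PFR/batch, dC_C/dC_A = −r_C/(r_B+r_C) = −k₂/(k₂+k₁·C_A).
Integrating from C_{A0} to C_A: C_C = (0.201/0.639)·ln[(0.201+0.639·2.96)/(0.201+0.639·1.03)] = 0.3146·ln(2.092/0.8611) = 0.2793 mol/dm³.
Then C_B = (C_{A0}−C_A) − C_C = 1.927 − 0.2793 = 1.648 mol/dm³.
Y_B = C_B/C_{A0} = 1.648/2.96 = 0.557.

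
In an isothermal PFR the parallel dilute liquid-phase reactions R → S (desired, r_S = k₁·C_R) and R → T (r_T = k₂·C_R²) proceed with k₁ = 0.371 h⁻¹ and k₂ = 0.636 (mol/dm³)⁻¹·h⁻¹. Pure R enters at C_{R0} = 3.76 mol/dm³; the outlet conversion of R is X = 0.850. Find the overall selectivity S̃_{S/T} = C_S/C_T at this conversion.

0.321

C_R = C_{R0}(1−X) = 0.5640 mol/dm³.
Along a PFR/batch, dC_S/dC_R = −r_S/(r_S+r_T) = −k₁/(k₁+k₂·C_R).
Integrating from C_{R0} to C_R: C_S = (0.371/0.636)·ln[(0.371+0.636·3.76)/(0.371+0.636·0.564)] = 0.5833·ln(2.762/0.7297) = 0.7765 mol/dm³.
C_T = (C_{R0}−C_R)−C_S = 2.419 mol/dm³; S̃_{S/T} = 0.7765/2.419 = 0.321.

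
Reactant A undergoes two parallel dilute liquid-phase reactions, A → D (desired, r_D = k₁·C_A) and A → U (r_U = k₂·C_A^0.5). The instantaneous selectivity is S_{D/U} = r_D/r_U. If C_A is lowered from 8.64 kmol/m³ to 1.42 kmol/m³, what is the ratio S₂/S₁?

0.405

S_{D/U} = (k₁/k₂)·C_A^0.5, so S₂/S₁ = (C_{A,2}/C_{A,1})^0.5.
= (1.42/8.64)^0.5 = (0.1644)^0.5 = 0.405.
Selectivity toward D falls as C_A falls — high-concentration operation is favoured.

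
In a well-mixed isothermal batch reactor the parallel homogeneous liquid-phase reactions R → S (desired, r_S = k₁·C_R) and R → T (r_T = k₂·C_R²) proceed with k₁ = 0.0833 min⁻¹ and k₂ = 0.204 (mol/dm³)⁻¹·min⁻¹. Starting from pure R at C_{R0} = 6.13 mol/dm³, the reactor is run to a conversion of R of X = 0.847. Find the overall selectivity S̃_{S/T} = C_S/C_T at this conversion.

0.142

C_R = C_{R0}(1−X) = 0.9379 mol/dm³.
Along a PFR/batch, dC_S/dC_R = −r_S/(r_S+r_T) = −k₁/(k₁+k₂·C_R).
Integrating from C_{R0} to C_R: C_S = (0.0833/0.204)·ln[(0.0833+0.204·6.13)/(0.0833+0.204·0.938)] = 0.4083·ln(1.334/0.2746) = 0.6453 mol/dm³.
C_T = (C_{R0}−C_R)−C_S = 4.547 mol/dm³; S̃_{S/T} = 0.6453/4.547 = 0.142.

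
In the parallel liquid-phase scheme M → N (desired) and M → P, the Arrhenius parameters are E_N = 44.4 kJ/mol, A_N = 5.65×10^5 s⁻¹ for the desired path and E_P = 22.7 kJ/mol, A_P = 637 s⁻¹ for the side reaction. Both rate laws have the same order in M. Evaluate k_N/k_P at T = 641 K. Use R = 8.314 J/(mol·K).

15.1

With equal orders, S_{N/P} = k_N/k_P = (A_N/A_P)·exp[(E_P−E_N)/(RT)].
(E_P−E_N)/(RT) = (22.7−44.4)×10³/(8.314×641) = -21700/5329 = -4.072.
k_N/k_P = (5.65×10^5/637)·exp(-4.072) = 887.0 × 0.01705 = 15.1.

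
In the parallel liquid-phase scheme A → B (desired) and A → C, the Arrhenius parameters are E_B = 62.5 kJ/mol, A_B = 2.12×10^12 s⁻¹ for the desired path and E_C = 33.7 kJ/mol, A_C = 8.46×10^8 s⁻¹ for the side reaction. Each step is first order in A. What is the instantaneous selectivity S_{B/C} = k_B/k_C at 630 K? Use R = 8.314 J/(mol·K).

10.3

Since both paths have the same order in A, the concentration cancels and S_{B/C} = k_B/k_C = (A_B/A_C)·exp[(E_C−E_B)/(RT)].
(E_C−E_B)/(RT) = (33.7−62.5)×10³/(8.314×630) = -28800/5238 = -5.498.
k_B/k_C = (2.12×10^12/8.46×10^8)·exp(-5.498) = 2506 × 0.004093 = 10.3.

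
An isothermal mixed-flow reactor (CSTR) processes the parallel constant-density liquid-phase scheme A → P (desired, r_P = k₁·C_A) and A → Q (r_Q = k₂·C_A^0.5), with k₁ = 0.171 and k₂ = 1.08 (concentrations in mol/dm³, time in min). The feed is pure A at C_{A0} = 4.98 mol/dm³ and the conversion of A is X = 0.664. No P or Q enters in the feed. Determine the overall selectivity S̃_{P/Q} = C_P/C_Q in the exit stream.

0.205

Exit C_A = C_{A0}(1−X) = 4.98×0.336 = 1.673 mol/dm³.
In a CSTR the entire volume is at exit conditions, so r_P = 0.171×1.673 = 0.2861 and r_Q = 1.08×1.673^0.5 = 1.397.
Overall selectivity = C_P/C_Q = r_Pτ/(r_Qτ) = r_P/r_Q = 0.205.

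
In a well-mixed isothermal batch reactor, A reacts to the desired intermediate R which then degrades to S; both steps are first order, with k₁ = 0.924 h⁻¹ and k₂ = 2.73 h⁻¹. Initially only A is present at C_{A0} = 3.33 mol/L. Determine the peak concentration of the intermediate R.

0.647 mol/L

At the optimum, C_{R,max}/C_{A0} = (k₁/k₂)^[k₂/(k₂−k₁)].
= (0.924/2.73)^(2.73/(2.73−0.924)) = (0.3385)^(1.512) = 0.1944.
C_{R,max} = 0.1944×3.33 = 0.647 mol/L.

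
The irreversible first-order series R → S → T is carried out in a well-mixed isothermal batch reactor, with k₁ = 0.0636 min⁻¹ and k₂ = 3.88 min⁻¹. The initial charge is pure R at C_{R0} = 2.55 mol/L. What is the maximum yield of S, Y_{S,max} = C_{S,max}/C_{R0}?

Evaluating C_S at t_opt = ln(k₂/k₁)/(k₂−k₁) gives C_{S,max}/C_{R0} = (k₁/k₂)^[k₂/(k₂−k₁)].
= (0.0636/3.88)^(3.88/(3.88−0.0636)) = (0.01639)^(1.017) = 0.01531.

0.0153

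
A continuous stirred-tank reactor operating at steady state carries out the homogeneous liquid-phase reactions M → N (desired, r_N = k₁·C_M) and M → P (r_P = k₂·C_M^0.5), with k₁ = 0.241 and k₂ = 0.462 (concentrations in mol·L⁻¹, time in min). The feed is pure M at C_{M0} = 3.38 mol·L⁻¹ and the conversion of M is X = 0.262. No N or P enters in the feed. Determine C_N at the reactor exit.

0.400 mol·L⁻¹

Exit C_M = C_{M0}(1−X) = 3.38×0.738 = 2.494 mol·L⁻¹.
Rates in a CSTR are evaluated at the outlet concentration: r_N = 0.241×2.494 = 0.6012, r_P = 0.462×2.494^0.5 = 0.7297.
Fraction of consumed M going to N: r_N/(r_N+r_P) = 0.4517.
C_N = 0.4517·C_{M0}·X = 0.4517×3.38×0.262 = 0.400 mol·L⁻¹.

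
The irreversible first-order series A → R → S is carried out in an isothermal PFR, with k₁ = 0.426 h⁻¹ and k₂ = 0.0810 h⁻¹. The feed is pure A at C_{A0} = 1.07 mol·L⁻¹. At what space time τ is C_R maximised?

For first-order series the maximum of C_R occurs at τ_opt = ln(k₂/k₁)/(k₂−k₁).
= ln(0.0810/0.426)/(0.0810−0.426) = ln(0.1901)/-0.3450 = -1.660/-0.3450 = 4.81 h.

4.81 h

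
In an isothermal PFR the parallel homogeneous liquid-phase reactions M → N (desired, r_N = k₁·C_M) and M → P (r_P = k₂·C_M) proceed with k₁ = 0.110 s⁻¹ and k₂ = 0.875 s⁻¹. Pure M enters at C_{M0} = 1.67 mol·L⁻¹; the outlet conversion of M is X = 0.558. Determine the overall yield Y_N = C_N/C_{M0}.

0.0623

C_M = C_{M0}(1−X) = 0.7381 mol·L⁻¹.
Both paths are first order in M, so the instantaneous fraction to N is constant: dC_N/d(−C_M) = k₁/(k₁+k₂) = 0.1117.
C_N = 0.1117·(C_{M0}−C_M) = 0.1117×0.9319 = 0.104 mol·L⁻¹.
Y_N = C_N/C_{M0} = 0.1041/1.67 = 0.0623.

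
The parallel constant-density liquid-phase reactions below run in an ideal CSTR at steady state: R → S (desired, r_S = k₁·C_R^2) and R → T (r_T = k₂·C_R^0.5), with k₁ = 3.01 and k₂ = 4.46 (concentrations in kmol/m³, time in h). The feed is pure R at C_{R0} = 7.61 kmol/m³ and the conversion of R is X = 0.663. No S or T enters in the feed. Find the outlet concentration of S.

3.71 kmol/m³

Exit C_R = C_{R0}(1−X) = 7.61×0.337 = 2.565 kmol/m³.
In a CSTR the entire volume is at exit conditions, so r_S = 3.01×2.565^2 = 19.80 and r_T = 4.46×2.565^0.5 = 7.142.
Fraction of consumed R going to S: r_S/(r_S+r_T) = 0.7349.
C_S = 0.7349·C_{R0}·X = 0.7349×7.61×0.663 = 3.71 kmol/m³.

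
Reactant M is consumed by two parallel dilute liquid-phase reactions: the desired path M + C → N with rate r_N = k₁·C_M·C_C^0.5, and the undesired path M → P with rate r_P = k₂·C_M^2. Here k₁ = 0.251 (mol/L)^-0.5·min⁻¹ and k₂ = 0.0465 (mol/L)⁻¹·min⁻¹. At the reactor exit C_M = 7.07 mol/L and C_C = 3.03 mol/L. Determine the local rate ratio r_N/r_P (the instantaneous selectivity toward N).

1.33

S_{N/P} = r_N/r_P = (k₁·C_M·C_C^0.5)/(k₂·C_M^2) = (k₁/k₂)·C_M⁻¹·C_C^0.5.
= (0.251×7.070×3.030^0.5) / (0.0465×7.070^2) = 3.089/2.324 = 1.33.
The undesired path is higher order in M, so low C_M (CSTR or dilute feed) favours N.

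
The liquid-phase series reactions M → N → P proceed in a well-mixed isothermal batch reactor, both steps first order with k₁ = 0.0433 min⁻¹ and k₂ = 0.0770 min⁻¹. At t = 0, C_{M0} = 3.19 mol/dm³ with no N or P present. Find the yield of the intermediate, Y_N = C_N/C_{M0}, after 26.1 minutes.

0.243

The intermediate concentration in a first-order A→B→C sequence is C_N = k₁C_{M0}(e^(−k₁t) − e^(−k₂t))/(k₂−k₁).
e^(−k₁t) = e^(−0.0433×26.1) = e^(−1.130) = 0.3230; e^(−k₂t) = e^(−2.010) = 0.1340.
C_N = 0.0433×3.19/(0.0770−0.0433) × (0.3230−0.1340) = 4.099×0.1890 = 0.7745 mol/dm³.
Y_N = C_N/C_{M0} = 0.7745/3.19 = 0.243.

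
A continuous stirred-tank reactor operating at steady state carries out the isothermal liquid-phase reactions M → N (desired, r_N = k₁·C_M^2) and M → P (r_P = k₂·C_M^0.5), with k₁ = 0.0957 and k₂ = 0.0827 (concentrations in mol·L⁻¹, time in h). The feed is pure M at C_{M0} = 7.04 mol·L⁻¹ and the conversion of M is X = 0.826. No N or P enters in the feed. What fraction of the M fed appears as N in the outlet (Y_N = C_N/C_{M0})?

Exit C_M = C_{M0}(1−X) = 7.04×0.174 = 1.225 mol·L⁻¹.
In a CSTR the entire volume is at exit conditions, so r_N = 0.0957×1.225^2 = 0.1436 and r_P = 0.0827×1.225^0.5 = 0.09153.
Fraction of consumed M going to N: r_N/(r_N+r_P) = 0.6107.
C_N = 0.6107·C_{M0}·X = 0.6107×7.04×0.826 = 3.55 mol·L⁻¹; Y_N = C_N/C_{M0} = 0.504.

0.504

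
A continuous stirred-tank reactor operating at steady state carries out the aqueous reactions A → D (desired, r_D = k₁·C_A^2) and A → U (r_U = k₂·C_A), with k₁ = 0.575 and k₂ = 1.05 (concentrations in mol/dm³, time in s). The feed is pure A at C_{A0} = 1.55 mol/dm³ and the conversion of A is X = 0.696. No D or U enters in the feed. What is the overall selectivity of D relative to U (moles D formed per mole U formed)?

Exit C_A = C_{A0}(1−X) = 1.55×0.304 = 0.4712 mol/dm³.
In a CSTR the entire volume is at exit conditions, so r_D = 0.575×0.4712^2 = 0.1277 and r_U = 1.05×0.4712 = 0.4948.
Overall selectivity = C_D/C_U = r_Dτ/(r_Uτ) = r_D/r_U = 0.258.

0.258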